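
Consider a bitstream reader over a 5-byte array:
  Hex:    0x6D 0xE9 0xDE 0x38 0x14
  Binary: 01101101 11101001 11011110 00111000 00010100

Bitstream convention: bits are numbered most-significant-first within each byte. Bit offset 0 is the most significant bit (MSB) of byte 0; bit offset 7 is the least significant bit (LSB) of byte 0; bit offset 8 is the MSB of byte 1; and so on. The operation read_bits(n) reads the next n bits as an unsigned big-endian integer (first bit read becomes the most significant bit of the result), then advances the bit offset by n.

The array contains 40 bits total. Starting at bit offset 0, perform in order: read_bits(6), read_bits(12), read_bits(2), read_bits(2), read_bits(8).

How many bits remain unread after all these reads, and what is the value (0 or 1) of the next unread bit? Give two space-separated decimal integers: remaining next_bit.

Read 1: bits[0:6] width=6 -> value=27 (bin 011011); offset now 6 = byte 0 bit 6; 34 bits remain
Read 2: bits[6:18] width=12 -> value=1959 (bin 011110100111); offset now 18 = byte 2 bit 2; 22 bits remain
Read 3: bits[18:20] width=2 -> value=1 (bin 01); offset now 20 = byte 2 bit 4; 20 bits remain
Read 4: bits[20:22] width=2 -> value=3 (bin 11); offset now 22 = byte 2 bit 6; 18 bits remain
Read 5: bits[22:30] width=8 -> value=142 (bin 10001110); offset now 30 = byte 3 bit 6; 10 bits remain

Answer: 10 0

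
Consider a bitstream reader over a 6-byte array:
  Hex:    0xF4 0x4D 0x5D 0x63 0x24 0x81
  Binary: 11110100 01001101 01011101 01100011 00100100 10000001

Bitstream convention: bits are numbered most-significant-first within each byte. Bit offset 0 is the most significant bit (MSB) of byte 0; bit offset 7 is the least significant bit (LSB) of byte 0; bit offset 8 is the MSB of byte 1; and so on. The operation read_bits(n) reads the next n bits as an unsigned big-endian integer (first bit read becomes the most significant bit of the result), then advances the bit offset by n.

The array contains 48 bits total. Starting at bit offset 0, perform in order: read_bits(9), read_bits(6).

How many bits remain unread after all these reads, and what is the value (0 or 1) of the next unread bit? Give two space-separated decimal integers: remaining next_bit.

Read 1: bits[0:9] width=9 -> value=488 (bin 111101000); offset now 9 = byte 1 bit 1; 39 bits remain
Read 2: bits[9:15] width=6 -> value=38 (bin 100110); offset now 15 = byte 1 bit 7; 33 bits remain

Answer: 33 1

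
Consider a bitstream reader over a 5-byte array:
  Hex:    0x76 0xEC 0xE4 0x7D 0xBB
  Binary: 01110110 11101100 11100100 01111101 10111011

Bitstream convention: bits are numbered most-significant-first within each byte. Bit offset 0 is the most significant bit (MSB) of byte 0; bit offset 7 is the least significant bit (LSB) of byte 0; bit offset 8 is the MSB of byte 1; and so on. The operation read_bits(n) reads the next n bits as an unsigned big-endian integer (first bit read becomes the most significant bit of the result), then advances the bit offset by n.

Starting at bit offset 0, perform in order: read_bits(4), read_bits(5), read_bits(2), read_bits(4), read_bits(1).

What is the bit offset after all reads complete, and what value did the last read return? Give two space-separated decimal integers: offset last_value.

Read 1: bits[0:4] width=4 -> value=7 (bin 0111); offset now 4 = byte 0 bit 4; 36 bits remain
Read 2: bits[4:9] width=5 -> value=13 (bin 01101); offset now 9 = byte 1 bit 1; 31 bits remain
Read 3: bits[9:11] width=2 -> value=3 (bin 11); offset now 11 = byte 1 bit 3; 29 bits remain
Read 4: bits[11:15] width=4 -> value=6 (bin 0110); offset now 15 = byte 1 bit 7; 25 bits remain
Read 5: bits[15:16] width=1 -> value=0 (bin 0); offset now 16 = byte 2 bit 0; 24 bits remain

Answer: 16 0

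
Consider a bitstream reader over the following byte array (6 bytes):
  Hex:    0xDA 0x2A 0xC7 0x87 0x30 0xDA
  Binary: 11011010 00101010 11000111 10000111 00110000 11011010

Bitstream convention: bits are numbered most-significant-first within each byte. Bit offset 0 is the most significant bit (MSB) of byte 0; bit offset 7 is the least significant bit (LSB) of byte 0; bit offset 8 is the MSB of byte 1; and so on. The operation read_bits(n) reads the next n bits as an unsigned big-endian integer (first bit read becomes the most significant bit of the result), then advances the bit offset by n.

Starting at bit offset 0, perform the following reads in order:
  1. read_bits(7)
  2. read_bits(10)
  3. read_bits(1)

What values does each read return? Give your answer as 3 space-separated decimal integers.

Answer: 109 85 1

Derivation:
Read 1: bits[0:7] width=7 -> value=109 (bin 1101101); offset now 7 = byte 0 bit 7; 41 bits remain
Read 2: bits[7:17] width=10 -> value=85 (bin 0001010101); offset now 17 = byte 2 bit 1; 31 bits remain
Read 3: bits[17:18] width=1 -> value=1 (bin 1); offset now 18 = byte 2 bit 2; 30 bits remain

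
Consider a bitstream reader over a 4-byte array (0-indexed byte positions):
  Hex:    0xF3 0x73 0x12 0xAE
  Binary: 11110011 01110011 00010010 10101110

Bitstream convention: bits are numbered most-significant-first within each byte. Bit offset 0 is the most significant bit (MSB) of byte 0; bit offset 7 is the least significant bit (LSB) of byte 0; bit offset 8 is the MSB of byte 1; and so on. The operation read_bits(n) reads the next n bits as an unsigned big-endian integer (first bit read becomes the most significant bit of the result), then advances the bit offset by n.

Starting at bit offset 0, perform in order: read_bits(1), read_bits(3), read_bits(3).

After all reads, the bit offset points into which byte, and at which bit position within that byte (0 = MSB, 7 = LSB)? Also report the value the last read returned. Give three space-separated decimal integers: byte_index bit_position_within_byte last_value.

Answer: 0 7 1

Derivation:
Read 1: bits[0:1] width=1 -> value=1 (bin 1); offset now 1 = byte 0 bit 1; 31 bits remain
Read 2: bits[1:4] width=3 -> value=7 (bin 111); offset now 4 = byte 0 bit 4; 28 bits remain
Read 3: bits[4:7] width=3 -> value=1 (bin 001); offset now 7 = byte 0 bit 7; 25 bits remain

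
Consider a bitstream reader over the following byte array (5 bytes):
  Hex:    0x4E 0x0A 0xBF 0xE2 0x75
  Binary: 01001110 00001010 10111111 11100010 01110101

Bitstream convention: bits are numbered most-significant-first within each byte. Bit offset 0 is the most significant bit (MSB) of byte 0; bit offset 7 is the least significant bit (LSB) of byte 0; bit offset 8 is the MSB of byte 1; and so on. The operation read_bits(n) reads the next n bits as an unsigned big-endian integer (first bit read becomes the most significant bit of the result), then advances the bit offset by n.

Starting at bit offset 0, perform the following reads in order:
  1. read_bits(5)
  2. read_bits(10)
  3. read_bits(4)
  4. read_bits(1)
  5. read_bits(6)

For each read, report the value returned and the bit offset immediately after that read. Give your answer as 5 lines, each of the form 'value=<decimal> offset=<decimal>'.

Read 1: bits[0:5] width=5 -> value=9 (bin 01001); offset now 5 = byte 0 bit 5; 35 bits remain
Read 2: bits[5:15] width=10 -> value=773 (bin 1100000101); offset now 15 = byte 1 bit 7; 25 bits remain
Read 3: bits[15:19] width=4 -> value=5 (bin 0101); offset now 19 = byte 2 bit 3; 21 bits remain
Read 4: bits[19:20] width=1 -> value=1 (bin 1); offset now 20 = byte 2 bit 4; 20 bits remain
Read 5: bits[20:26] width=6 -> value=63 (bin 111111); offset now 26 = byte 3 bit 2; 14 bits remain

Answer: value=9 offset=5
value=773 offset=15
value=5 offset=19
value=1 offset=20
value=63 offset=26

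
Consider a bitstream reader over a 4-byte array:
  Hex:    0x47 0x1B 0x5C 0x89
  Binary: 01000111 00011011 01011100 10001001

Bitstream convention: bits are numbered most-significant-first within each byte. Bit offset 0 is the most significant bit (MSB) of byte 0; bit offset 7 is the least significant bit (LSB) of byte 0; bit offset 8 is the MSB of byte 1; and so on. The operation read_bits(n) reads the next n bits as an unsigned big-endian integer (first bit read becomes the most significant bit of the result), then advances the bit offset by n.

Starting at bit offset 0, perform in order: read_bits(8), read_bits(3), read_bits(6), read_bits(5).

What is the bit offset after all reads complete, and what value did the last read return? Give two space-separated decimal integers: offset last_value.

Read 1: bits[0:8] width=8 -> value=71 (bin 01000111); offset now 8 = byte 1 bit 0; 24 bits remain
Read 2: bits[8:11] width=3 -> value=0 (bin 000); offset now 11 = byte 1 bit 3; 21 bits remain
Read 3: bits[11:17] width=6 -> value=54 (bin 110110); offset now 17 = byte 2 bit 1; 15 bits remain
Read 4: bits[17:22] width=5 -> value=23 (bin 10111); offset now 22 = byte 2 bit 6; 10 bits remain

Answer: 22 23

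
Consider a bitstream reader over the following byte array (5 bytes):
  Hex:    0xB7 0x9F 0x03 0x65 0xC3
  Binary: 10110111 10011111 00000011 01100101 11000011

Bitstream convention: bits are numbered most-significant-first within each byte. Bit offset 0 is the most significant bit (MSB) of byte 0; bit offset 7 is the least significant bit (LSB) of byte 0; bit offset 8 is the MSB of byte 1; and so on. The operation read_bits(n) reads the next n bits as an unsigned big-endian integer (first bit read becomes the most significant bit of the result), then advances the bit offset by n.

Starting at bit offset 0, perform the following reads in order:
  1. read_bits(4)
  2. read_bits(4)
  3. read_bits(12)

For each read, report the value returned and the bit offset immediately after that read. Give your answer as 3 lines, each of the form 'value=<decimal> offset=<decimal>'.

Answer: value=11 offset=4
value=7 offset=8
value=2544 offset=20

Derivation:
Read 1: bits[0:4] width=4 -> value=11 (bin 1011); offset now 4 = byte 0 bit 4; 36 bits remain
Read 2: bits[4:8] width=4 -> value=7 (bin 0111); offset now 8 = byte 1 bit 0; 32 bits remain
Read 3: bits[8:20] width=12 -> value=2544 (bin 100111110000); offset now 20 = byte 2 bit 4; 20 bits remain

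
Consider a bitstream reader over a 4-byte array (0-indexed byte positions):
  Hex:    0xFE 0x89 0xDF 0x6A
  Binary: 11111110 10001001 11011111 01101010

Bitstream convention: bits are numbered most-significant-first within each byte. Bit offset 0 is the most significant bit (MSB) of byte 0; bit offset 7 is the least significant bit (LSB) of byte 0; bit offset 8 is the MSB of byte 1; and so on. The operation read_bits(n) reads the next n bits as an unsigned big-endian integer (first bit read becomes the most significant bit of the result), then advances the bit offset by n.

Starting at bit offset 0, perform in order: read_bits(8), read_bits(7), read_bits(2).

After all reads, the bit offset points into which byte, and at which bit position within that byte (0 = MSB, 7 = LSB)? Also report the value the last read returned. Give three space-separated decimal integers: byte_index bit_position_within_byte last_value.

Answer: 2 1 3

Derivation:
Read 1: bits[0:8] width=8 -> value=254 (bin 11111110); offset now 8 = byte 1 bit 0; 24 bits remain
Read 2: bits[8:15] width=7 -> value=68 (bin 1000100); offset now 15 = byte 1 bit 7; 17 bits remain
Read 3: bits[15:17] width=2 -> value=3 (bin 11); offset now 17 = byte 2 bit 1; 15 bits remain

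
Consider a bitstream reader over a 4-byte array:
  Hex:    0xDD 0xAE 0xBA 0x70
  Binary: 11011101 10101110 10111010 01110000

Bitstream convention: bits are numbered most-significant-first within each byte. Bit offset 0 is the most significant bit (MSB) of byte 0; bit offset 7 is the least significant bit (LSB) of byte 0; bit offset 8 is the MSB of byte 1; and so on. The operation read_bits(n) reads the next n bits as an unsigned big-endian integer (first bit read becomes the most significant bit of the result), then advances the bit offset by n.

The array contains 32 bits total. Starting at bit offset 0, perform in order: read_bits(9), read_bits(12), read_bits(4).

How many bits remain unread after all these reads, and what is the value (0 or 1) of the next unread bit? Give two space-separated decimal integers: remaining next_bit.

Read 1: bits[0:9] width=9 -> value=443 (bin 110111011); offset now 9 = byte 1 bit 1; 23 bits remain
Read 2: bits[9:21] width=12 -> value=1495 (bin 010111010111); offset now 21 = byte 2 bit 5; 11 bits remain
Read 3: bits[21:25] width=4 -> value=4 (bin 0100); offset now 25 = byte 3 bit 1; 7 bits remain

Answer: 7 1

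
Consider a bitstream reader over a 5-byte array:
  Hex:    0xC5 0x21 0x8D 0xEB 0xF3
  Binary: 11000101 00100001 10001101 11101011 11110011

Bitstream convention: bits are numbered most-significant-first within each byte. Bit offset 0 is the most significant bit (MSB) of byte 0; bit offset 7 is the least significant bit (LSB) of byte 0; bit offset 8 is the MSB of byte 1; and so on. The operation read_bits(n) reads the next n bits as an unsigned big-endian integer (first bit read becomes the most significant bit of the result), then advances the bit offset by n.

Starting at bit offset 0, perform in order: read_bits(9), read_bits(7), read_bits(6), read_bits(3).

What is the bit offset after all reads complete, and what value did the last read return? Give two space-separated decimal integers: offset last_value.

Read 1: bits[0:9] width=9 -> value=394 (bin 110001010); offset now 9 = byte 1 bit 1; 31 bits remain
Read 2: bits[9:16] width=7 -> value=33 (bin 0100001); offset now 16 = byte 2 bit 0; 24 bits remain
Read 3: bits[16:22] width=6 -> value=35 (bin 100011); offset now 22 = byte 2 bit 6; 18 bits remain
Read 4: bits[22:25] width=3 -> value=3 (bin 011); offset now 25 = byte 3 bit 1; 15 bits remain

Answer: 25 3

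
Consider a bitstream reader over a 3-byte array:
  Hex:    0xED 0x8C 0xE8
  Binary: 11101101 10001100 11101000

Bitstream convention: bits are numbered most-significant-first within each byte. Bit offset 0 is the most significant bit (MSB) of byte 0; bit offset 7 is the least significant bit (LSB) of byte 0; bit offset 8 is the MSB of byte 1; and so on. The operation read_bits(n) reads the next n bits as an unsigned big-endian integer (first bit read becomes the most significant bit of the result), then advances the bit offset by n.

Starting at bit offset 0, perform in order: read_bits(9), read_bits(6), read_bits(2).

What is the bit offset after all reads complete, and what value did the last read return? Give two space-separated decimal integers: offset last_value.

Answer: 17 1

Derivation:
Read 1: bits[0:9] width=9 -> value=475 (bin 111011011); offset now 9 = byte 1 bit 1; 15 bits remain
Read 2: bits[9:15] width=6 -> value=6 (bin 000110); offset now 15 = byte 1 bit 7; 9 bits remain
Read 3: bits[15:17] width=2 -> value=1 (bin 01); offset now 17 = byte 2 bit 1; 7 bits remain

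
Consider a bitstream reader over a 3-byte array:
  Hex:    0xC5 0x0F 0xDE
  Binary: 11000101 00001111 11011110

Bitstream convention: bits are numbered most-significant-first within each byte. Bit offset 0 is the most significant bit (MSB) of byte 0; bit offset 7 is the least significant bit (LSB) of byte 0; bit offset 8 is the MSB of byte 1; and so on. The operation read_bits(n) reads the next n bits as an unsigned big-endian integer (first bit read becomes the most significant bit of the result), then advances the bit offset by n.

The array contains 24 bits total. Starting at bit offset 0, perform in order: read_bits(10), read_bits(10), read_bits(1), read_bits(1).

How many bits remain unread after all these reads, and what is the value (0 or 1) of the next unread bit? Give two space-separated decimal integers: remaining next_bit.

Read 1: bits[0:10] width=10 -> value=788 (bin 1100010100); offset now 10 = byte 1 bit 2; 14 bits remain
Read 2: bits[10:20] width=10 -> value=253 (bin 0011111101); offset now 20 = byte 2 bit 4; 4 bits remain
Read 3: bits[20:21] width=1 -> value=1 (bin 1); offset now 21 = byte 2 bit 5; 3 bits remain
Read 4: bits[21:22] width=1 -> value=1 (bin 1); offset now 22 = byte 2 bit 6; 2 bits remain

Answer: 2 1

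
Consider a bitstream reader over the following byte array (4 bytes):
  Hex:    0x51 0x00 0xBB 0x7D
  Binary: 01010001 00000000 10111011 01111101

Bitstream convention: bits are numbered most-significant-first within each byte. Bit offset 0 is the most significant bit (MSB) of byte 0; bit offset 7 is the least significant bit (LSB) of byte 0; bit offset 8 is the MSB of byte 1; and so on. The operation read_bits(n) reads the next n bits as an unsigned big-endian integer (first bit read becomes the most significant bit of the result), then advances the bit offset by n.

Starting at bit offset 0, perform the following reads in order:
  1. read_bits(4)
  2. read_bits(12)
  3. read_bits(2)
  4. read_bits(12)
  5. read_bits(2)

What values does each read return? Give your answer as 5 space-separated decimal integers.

Answer: 5 256 2 3807 1

Derivation:
Read 1: bits[0:4] width=4 -> value=5 (bin 0101); offset now 4 = byte 0 bit 4; 28 bits remain
Read 2: bits[4:16] width=12 -> value=256 (bin 000100000000); offset now 16 = byte 2 bit 0; 16 bits remain
Read 3: bits[16:18] width=2 -> value=2 (bin 10); offset now 18 = byte 2 bit 2; 14 bits remain
Read 4: bits[18:30] width=12 -> value=3807 (bin 111011011111); offset now 30 = byte 3 bit 6; 2 bits remain
Read 5: bits[30:32] width=2 -> value=1 (bin 01); offset now 32 = byte 4 bit 0; 0 bits remain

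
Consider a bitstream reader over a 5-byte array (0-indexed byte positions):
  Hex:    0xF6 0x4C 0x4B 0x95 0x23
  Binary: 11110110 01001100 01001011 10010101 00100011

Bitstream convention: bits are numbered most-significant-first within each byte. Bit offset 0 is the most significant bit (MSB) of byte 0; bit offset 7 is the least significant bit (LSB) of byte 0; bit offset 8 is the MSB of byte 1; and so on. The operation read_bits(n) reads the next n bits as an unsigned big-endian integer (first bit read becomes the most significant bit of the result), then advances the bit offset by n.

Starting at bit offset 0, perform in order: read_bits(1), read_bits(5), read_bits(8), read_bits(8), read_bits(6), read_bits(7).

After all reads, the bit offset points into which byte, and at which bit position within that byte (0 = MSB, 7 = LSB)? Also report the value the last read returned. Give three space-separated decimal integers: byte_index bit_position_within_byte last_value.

Read 1: bits[0:1] width=1 -> value=1 (bin 1); offset now 1 = byte 0 bit 1; 39 bits remain
Read 2: bits[1:6] width=5 -> value=29 (bin 11101); offset now 6 = byte 0 bit 6; 34 bits remain
Read 3: bits[6:14] width=8 -> value=147 (bin 10010011); offset now 14 = byte 1 bit 6; 26 bits remain
Read 4: bits[14:22] width=8 -> value=18 (bin 00010010); offset now 22 = byte 2 bit 6; 18 bits remain
Read 5: bits[22:28] width=6 -> value=57 (bin 111001); offset now 28 = byte 3 bit 4; 12 bits remain
Read 6: bits[28:35] width=7 -> value=41 (bin 0101001); offset now 35 = byte 4 bit 3; 5 bits remain

Answer: 4 3 41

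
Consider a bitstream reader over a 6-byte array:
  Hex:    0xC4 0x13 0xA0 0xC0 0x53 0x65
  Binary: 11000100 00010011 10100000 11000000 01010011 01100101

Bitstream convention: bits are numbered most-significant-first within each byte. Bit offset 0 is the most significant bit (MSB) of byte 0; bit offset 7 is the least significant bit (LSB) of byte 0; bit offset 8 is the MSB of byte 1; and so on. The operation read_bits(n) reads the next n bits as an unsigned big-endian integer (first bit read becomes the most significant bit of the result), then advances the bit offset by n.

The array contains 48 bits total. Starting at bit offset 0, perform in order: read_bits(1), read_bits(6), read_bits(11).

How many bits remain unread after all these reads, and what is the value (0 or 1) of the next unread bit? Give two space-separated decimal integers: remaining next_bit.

Answer: 30 1

Derivation:
Read 1: bits[0:1] width=1 -> value=1 (bin 1); offset now 1 = byte 0 bit 1; 47 bits remain
Read 2: bits[1:7] width=6 -> value=34 (bin 100010); offset now 7 = byte 0 bit 7; 41 bits remain
Read 3: bits[7:18] width=11 -> value=78 (bin 00001001110); offset now 18 = byte 2 bit 2; 30 bits remain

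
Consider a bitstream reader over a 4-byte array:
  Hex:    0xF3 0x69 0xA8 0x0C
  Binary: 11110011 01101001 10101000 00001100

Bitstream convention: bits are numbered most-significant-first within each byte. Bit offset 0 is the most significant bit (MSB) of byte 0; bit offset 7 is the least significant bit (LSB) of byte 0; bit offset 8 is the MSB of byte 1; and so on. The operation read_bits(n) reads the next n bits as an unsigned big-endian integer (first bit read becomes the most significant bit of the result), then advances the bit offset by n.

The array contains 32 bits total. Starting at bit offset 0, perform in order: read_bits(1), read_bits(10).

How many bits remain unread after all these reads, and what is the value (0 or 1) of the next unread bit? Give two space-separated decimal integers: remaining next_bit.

Answer: 21 0

Derivation:
Read 1: bits[0:1] width=1 -> value=1 (bin 1); offset now 1 = byte 0 bit 1; 31 bits remain
Read 2: bits[1:11] width=10 -> value=923 (bin 1110011011); offset now 11 = byte 1 bit 3; 21 bits remain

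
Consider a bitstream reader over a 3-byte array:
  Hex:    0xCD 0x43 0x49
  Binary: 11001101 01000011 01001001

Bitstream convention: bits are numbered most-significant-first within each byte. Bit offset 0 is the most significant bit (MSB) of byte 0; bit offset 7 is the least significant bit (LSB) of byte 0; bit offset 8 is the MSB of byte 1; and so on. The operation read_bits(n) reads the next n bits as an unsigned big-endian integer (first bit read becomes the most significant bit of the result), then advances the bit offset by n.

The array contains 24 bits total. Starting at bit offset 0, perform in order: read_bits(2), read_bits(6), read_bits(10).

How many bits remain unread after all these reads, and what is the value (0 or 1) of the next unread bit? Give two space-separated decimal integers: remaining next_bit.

Answer: 6 0

Derivation:
Read 1: bits[0:2] width=2 -> value=3 (bin 11); offset now 2 = byte 0 bit 2; 22 bits remain
Read 2: bits[2:8] width=6 -> value=13 (bin 001101); offset now 8 = byte 1 bit 0; 16 bits remain
Read 3: bits[8:18] width=10 -> value=269 (bin 0100001101); offset now 18 = byte 2 bit 2; 6 bits remain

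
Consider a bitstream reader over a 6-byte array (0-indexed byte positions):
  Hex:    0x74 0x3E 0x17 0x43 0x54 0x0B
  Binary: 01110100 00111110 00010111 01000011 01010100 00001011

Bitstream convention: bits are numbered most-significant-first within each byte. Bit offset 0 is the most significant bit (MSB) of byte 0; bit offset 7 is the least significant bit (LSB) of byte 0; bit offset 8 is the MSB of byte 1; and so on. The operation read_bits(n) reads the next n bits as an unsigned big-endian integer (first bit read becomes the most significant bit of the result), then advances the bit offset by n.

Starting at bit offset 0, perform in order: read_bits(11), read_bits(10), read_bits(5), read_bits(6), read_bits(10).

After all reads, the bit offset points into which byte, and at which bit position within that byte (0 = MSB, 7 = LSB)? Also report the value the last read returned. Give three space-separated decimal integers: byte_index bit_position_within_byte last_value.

Answer: 5 2 336

Derivation:
Read 1: bits[0:11] width=11 -> value=929 (bin 01110100001); offset now 11 = byte 1 bit 3; 37 bits remain
Read 2: bits[11:21] width=10 -> value=962 (bin 1111000010); offset now 21 = byte 2 bit 5; 27 bits remain
Read 3: bits[21:26] width=5 -> value=29 (bin 11101); offset now 26 = byte 3 bit 2; 22 bits remain
Read 4: bits[26:32] width=6 -> value=3 (bin 000011); offset now 32 = byte 4 bit 0; 16 bits remain
Read 5: bits[32:42] width=10 -> value=336 (bin 0101010000); offset now 42 = byte 5 bit 2; 6 bits remain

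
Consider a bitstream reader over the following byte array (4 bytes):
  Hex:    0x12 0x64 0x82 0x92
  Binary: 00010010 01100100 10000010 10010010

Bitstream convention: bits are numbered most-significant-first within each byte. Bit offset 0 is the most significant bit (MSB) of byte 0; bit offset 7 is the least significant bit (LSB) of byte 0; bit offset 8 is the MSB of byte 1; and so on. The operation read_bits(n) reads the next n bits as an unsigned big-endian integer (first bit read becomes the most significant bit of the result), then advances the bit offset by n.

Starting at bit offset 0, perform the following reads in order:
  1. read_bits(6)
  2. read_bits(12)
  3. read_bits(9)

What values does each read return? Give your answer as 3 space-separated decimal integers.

Read 1: bits[0:6] width=6 -> value=4 (bin 000100); offset now 6 = byte 0 bit 6; 26 bits remain
Read 2: bits[6:18] width=12 -> value=2450 (bin 100110010010); offset now 18 = byte 2 bit 2; 14 bits remain
Read 3: bits[18:27] width=9 -> value=20 (bin 000010100); offset now 27 = byte 3 bit 3; 5 bits remain

Answer: 4 2450 20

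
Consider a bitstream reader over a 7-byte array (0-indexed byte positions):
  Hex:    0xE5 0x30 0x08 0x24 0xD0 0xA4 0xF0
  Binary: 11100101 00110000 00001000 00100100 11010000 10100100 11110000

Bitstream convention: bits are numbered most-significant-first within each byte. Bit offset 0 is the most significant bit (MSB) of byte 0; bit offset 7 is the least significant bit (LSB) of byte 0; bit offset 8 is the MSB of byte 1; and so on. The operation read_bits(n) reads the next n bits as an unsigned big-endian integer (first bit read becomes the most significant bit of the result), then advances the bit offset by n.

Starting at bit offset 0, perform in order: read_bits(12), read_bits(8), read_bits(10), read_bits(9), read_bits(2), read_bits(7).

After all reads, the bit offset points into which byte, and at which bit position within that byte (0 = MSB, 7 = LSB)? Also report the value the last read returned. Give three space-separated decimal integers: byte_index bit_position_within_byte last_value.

Read 1: bits[0:12] width=12 -> value=3667 (bin 111001010011); offset now 12 = byte 1 bit 4; 44 bits remain
Read 2: bits[12:20] width=8 -> value=0 (bin 00000000); offset now 20 = byte 2 bit 4; 36 bits remain
Read 3: bits[20:30] width=10 -> value=521 (bin 1000001001); offset now 30 = byte 3 bit 6; 26 bits remain
Read 4: bits[30:39] width=9 -> value=104 (bin 001101000); offset now 39 = byte 4 bit 7; 17 bits remain
Read 5: bits[39:41] width=2 -> value=1 (bin 01); offset now 41 = byte 5 bit 1; 15 bits remain
Read 6: bits[41:48] width=7 -> value=36 (bin 0100100); offset now 48 = byte 6 bit 0; 8 bits remain

Answer: 6 0 36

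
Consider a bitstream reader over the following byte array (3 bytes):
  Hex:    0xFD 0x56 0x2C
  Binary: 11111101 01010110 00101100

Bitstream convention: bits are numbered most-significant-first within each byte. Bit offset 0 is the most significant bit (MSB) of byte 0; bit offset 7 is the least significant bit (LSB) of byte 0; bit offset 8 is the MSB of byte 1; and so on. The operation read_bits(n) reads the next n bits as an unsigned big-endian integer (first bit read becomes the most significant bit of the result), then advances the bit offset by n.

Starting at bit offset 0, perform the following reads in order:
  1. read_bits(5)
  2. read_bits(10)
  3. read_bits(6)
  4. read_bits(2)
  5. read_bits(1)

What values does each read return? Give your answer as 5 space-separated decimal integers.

Answer: 31 683 5 2 0

Derivation:
Read 1: bits[0:5] width=5 -> value=31 (bin 11111); offset now 5 = byte 0 bit 5; 19 bits remain
Read 2: bits[5:15] width=10 -> value=683 (bin 1010101011); offset now 15 = byte 1 bit 7; 9 bits remain
Read 3: bits[15:21] width=6 -> value=5 (bin 000101); offset now 21 = byte 2 bit 5; 3 bits remain
Read 4: bits[21:23] width=2 -> value=2 (bin 10); offset now 23 = byte 2 bit 7; 1 bits remain
Read 5: bits[23:24] width=1 -> value=0 (bin 0); offset now 24 = byte 3 bit 0; 0 bits remain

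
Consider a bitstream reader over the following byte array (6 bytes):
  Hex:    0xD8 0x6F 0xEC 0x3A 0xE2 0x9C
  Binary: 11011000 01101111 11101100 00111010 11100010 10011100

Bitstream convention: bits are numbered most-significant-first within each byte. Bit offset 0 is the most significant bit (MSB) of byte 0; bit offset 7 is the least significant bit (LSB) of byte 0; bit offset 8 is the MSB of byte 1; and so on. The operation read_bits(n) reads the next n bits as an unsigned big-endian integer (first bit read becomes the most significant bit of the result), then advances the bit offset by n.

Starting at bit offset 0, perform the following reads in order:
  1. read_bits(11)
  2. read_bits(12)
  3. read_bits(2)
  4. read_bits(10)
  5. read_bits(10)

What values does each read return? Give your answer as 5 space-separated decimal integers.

Read 1: bits[0:11] width=11 -> value=1731 (bin 11011000011); offset now 11 = byte 1 bit 3; 37 bits remain
Read 2: bits[11:23] width=12 -> value=2038 (bin 011111110110); offset now 23 = byte 2 bit 7; 25 bits remain
Read 3: bits[23:25] width=2 -> value=0 (bin 00); offset now 25 = byte 3 bit 1; 23 bits remain
Read 4: bits[25:35] width=10 -> value=471 (bin 0111010111); offset now 35 = byte 4 bit 3; 13 bits remain
Read 5: bits[35:45] width=10 -> value=83 (bin 0001010011); offset now 45 = byte 5 bit 5; 3 bits remain

Answer: 1731 2038 0 471 83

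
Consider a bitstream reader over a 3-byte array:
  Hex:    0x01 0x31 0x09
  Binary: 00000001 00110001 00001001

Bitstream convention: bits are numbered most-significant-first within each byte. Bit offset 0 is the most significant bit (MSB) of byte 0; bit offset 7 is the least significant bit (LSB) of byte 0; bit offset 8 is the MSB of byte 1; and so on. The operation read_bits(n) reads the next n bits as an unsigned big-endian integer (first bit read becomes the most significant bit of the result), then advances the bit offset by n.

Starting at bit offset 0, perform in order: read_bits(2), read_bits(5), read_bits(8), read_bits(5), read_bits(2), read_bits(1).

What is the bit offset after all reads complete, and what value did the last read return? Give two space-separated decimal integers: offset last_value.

Read 1: bits[0:2] width=2 -> value=0 (bin 00); offset now 2 = byte 0 bit 2; 22 bits remain
Read 2: bits[2:7] width=5 -> value=0 (bin 00000); offset now 7 = byte 0 bit 7; 17 bits remain
Read 3: bits[7:15] width=8 -> value=152 (bin 10011000); offset now 15 = byte 1 bit 7; 9 bits remain
Read 4: bits[15:20] width=5 -> value=16 (bin 10000); offset now 20 = byte 2 bit 4; 4 bits remain
Read 5: bits[20:22] width=2 -> value=2 (bin 10); offset now 22 = byte 2 bit 6; 2 bits remain
Read 6: bits[22:23] width=1 -> value=0 (bin 0); offset now 23 = byte 2 bit 7; 1 bits remain

Answer: 23 0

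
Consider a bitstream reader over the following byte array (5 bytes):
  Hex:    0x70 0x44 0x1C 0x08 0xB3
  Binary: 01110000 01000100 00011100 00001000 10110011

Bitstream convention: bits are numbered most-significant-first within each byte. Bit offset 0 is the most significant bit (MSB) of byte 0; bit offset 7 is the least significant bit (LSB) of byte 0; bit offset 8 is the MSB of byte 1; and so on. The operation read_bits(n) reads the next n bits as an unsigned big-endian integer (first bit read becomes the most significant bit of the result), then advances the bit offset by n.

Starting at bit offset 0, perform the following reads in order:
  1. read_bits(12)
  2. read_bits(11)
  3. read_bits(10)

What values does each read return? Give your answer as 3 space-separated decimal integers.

Read 1: bits[0:12] width=12 -> value=1796 (bin 011100000100); offset now 12 = byte 1 bit 4; 28 bits remain
Read 2: bits[12:23] width=11 -> value=526 (bin 01000001110); offset now 23 = byte 2 bit 7; 17 bits remain
Read 3: bits[23:33] width=10 -> value=17 (bin 0000010001); offset now 33 = byte 4 bit 1; 7 bits remain

Answer: 1796 526 17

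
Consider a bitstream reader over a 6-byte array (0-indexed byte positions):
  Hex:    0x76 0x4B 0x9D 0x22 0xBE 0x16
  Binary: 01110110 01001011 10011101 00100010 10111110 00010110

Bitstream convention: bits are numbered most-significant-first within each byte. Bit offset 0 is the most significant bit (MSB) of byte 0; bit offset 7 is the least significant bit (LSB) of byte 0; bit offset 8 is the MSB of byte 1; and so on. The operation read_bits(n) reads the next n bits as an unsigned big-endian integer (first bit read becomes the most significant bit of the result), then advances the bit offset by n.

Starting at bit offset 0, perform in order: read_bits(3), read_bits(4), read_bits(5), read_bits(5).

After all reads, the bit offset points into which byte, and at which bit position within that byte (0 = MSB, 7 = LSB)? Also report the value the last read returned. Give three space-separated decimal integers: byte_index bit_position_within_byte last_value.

Read 1: bits[0:3] width=3 -> value=3 (bin 011); offset now 3 = byte 0 bit 3; 45 bits remain
Read 2: bits[3:7] width=4 -> value=11 (bin 1011); offset now 7 = byte 0 bit 7; 41 bits remain
Read 3: bits[7:12] width=5 -> value=4 (bin 00100); offset now 12 = byte 1 bit 4; 36 bits remain
Read 4: bits[12:17] width=5 -> value=23 (bin 10111); offset now 17 = byte 2 bit 1; 31 bits remain

Answer: 2 1 23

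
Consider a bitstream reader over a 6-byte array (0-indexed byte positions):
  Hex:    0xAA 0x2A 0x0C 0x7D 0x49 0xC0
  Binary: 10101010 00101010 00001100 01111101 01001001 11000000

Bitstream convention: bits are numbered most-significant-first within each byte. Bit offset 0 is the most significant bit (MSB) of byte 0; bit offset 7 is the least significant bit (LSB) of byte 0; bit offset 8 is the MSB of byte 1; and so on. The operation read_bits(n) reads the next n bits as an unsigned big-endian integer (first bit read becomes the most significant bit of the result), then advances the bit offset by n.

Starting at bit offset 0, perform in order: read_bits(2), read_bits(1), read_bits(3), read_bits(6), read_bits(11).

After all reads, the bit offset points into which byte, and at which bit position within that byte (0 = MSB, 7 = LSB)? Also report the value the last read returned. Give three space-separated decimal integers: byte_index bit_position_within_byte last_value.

Answer: 2 7 1286

Derivation:
Read 1: bits[0:2] width=2 -> value=2 (bin 10); offset now 2 = byte 0 bit 2; 46 bits remain
Read 2: bits[2:3] width=1 -> value=1 (bin 1); offset now 3 = byte 0 bit 3; 45 bits remain
Read 3: bits[3:6] width=3 -> value=2 (bin 010); offset now 6 = byte 0 bit 6; 42 bits remain
Read 4: bits[6:12] width=6 -> value=34 (bin 100010); offset now 12 = byte 1 bit 4; 36 bits remain
Read 5: bits[12:23] width=11 -> value=1286 (bin 10100000110); offset now 23 = byte 2 bit 7; 25 bits remain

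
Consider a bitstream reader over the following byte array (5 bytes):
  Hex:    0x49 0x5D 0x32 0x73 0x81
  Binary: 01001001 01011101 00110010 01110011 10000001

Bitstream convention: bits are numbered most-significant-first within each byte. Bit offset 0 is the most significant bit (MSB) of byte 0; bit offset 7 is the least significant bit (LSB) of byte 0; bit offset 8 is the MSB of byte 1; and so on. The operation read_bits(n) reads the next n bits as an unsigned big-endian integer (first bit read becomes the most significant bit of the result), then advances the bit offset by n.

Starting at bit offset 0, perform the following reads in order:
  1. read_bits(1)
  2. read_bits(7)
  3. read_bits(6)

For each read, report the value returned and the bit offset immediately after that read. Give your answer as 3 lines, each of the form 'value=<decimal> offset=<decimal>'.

Answer: value=0 offset=1
value=73 offset=8
value=23 offset=14

Derivation:
Read 1: bits[0:1] width=1 -> value=0 (bin 0); offset now 1 = byte 0 bit 1; 39 bits remain
Read 2: bits[1:8] width=7 -> value=73 (bin 1001001); offset now 8 = byte 1 bit 0; 32 bits remain
Read 3: bits[8:14] width=6 -> value=23 (bin 010111); offset now 14 = byte 1 bit 6; 26 bits remain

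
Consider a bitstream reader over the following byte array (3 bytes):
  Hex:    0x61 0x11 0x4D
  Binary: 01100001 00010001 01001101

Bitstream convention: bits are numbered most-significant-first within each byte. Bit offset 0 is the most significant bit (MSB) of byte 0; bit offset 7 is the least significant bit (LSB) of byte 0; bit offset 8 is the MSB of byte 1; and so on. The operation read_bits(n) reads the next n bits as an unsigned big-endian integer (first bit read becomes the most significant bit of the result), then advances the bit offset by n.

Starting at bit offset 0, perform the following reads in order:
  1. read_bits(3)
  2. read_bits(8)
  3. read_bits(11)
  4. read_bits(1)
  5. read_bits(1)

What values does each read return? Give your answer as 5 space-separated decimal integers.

Read 1: bits[0:3] width=3 -> value=3 (bin 011); offset now 3 = byte 0 bit 3; 21 bits remain
Read 2: bits[3:11] width=8 -> value=8 (bin 00001000); offset now 11 = byte 1 bit 3; 13 bits remain
Read 3: bits[11:22] width=11 -> value=1107 (bin 10001010011); offset now 22 = byte 2 bit 6; 2 bits remain
Read 4: bits[22:23] width=1 -> value=0 (bin 0); offset now 23 = byte 2 bit 7; 1 bits remain
Read 5: bits[23:24] width=1 -> value=1 (bin 1); offset now 24 = byte 3 bit 0; 0 bits remain

Answer: 3 8 1107 0 1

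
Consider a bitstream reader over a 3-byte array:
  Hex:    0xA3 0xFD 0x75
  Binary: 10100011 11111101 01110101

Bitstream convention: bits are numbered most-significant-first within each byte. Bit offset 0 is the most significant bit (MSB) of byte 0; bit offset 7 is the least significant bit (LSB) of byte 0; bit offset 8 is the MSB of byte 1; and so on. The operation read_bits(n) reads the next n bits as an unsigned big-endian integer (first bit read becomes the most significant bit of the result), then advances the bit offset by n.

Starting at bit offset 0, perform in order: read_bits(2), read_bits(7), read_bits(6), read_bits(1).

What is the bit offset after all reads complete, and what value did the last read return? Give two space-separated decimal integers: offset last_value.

Read 1: bits[0:2] width=2 -> value=2 (bin 10); offset now 2 = byte 0 bit 2; 22 bits remain
Read 2: bits[2:9] width=7 -> value=71 (bin 1000111); offset now 9 = byte 1 bit 1; 15 bits remain
Read 3: bits[9:15] width=6 -> value=62 (bin 111110); offset now 15 = byte 1 bit 7; 9 bits remain
Read 4: bits[15:16] width=1 -> value=1 (bin 1); offset now 16 = byte 2 bit 0; 8 bits remain

Answer: 16 1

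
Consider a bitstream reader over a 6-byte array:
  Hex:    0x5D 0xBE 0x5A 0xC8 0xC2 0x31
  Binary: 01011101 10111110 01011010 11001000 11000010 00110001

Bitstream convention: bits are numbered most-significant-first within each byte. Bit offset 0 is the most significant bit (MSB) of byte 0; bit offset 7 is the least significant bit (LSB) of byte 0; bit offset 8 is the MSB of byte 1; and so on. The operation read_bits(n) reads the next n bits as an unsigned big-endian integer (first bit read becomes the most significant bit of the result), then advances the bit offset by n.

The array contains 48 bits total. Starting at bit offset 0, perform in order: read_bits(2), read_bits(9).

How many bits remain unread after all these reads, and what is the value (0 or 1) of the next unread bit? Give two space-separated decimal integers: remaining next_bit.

Read 1: bits[0:2] width=2 -> value=1 (bin 01); offset now 2 = byte 0 bit 2; 46 bits remain
Read 2: bits[2:11] width=9 -> value=237 (bin 011101101); offset now 11 = byte 1 bit 3; 37 bits remain

Answer: 37 1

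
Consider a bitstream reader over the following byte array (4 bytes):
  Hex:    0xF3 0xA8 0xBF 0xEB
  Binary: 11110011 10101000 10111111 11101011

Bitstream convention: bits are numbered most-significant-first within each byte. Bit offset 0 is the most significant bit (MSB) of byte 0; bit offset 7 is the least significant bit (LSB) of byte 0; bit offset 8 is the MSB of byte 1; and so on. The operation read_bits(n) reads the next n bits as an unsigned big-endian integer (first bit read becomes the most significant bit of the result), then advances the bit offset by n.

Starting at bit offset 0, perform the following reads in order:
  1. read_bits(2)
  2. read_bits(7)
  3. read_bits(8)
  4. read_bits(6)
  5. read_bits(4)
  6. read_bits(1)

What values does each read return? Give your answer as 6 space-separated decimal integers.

Read 1: bits[0:2] width=2 -> value=3 (bin 11); offset now 2 = byte 0 bit 2; 30 bits remain
Read 2: bits[2:9] width=7 -> value=103 (bin 1100111); offset now 9 = byte 1 bit 1; 23 bits remain
Read 3: bits[9:17] width=8 -> value=81 (bin 01010001); offset now 17 = byte 2 bit 1; 15 bits remain
Read 4: bits[17:23] width=6 -> value=31 (bin 011111); offset now 23 = byte 2 bit 7; 9 bits remain
Read 5: bits[23:27] width=4 -> value=15 (bin 1111); offset now 27 = byte 3 bit 3; 5 bits remain
Read 6: bits[27:28] width=1 -> value=0 (bin 0); offset now 28 = byte 3 bit 4; 4 bits remain

Answer: 3 103 81 31 15 0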